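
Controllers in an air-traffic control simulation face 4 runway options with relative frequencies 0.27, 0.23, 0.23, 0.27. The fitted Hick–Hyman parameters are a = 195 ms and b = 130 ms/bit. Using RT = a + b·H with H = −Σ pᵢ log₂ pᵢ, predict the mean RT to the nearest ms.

454 ms

Entropy contributions −pᵢ log₂ pᵢ: 0.5100, 0.4877, 0.4877, 0.5100; sum H = 1.9954 bits.
RT = a + bH = 195 + 130·1.9954 = 454.40 ms.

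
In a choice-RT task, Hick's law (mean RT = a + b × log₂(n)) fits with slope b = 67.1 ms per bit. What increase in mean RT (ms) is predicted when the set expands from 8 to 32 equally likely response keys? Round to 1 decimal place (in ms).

134.2 ms

The intercept a cancels: ΔRT = b·(log₂ n₂ − log₂ n₁) = b·log₂(n₂/n₁).
log₂(32) − log₂(8) = log₂(32/8) = log₂(4) = 2.
ΔRT = 67.1 × 2.0000 = 134.200 ms.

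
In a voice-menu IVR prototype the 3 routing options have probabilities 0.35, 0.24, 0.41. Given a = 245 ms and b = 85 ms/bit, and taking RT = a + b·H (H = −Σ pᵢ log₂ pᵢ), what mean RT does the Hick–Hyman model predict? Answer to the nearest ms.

H = 0.35·log₂(1/0.35) + 0.24·log₂(1/0.24) + 0.41·log₂(1/0.41) = 1.5516 bits.
RT = 245 + 85 × 1.5516 = 376.89 ms.

377 ms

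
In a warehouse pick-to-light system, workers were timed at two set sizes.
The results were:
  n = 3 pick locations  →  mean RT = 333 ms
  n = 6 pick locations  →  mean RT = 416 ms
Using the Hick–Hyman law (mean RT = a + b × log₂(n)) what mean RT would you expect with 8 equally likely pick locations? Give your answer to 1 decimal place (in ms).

450.4 ms

Fit slope and intercept:
  b = (416 − 333) / (log₂ 6 − log₂ 3) = 83 / (2.5850 − 1.5850) = 83.000 ms/bit
  a = 333 − 83.000 × 1.5850 = 201.448 ms
Then RT(8) = 201.448 + 83.000 × log₂ 8 = 201.448 + 83.000 × 3 ≈ 450.448 ms.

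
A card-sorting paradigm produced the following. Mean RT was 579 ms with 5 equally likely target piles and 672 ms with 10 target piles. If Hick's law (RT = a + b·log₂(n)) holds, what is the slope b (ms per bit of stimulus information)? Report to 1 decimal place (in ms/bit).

b = (RT₂ − RT₁)/(log₂ n₂ − log₂ n₁) = (672 − 579)/(3.3219 − 2.3219) = 93.000 ms/bit.

93.0 ms/bit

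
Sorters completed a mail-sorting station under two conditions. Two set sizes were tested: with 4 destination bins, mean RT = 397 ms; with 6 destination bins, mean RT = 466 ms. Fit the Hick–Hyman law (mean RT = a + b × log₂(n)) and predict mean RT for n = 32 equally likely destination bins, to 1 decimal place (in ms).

RT is linear in log₂ n, so two points fix the line:
  b = (466 − 397) / (log₂ 6 − log₂ 4) = 69 / (2.5850 − 2) = 117.956 ms/bit
  a = 397 − 117.956 × 2 = 161.087 ms
Then RT(32) = 161.087 + 117.956 × log₂ 32 = 161.087 + 117.956 × 5 ≈ 750.869 ms.

750.9 ms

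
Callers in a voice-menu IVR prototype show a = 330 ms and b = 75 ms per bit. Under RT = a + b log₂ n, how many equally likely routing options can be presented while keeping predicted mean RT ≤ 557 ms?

Set 330 + 75·log₂ n ≤ 557 → log₂ n ≤ (557 − 330)/75 = 3.0267.
So n ≤ 2^3.0267 = 8.149; the largest integer n is 8.

8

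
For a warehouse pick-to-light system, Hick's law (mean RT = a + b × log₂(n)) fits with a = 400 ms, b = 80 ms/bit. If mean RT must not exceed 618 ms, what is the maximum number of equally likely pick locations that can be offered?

80·log₂ n ≤ 618 − 400 = 218, giving log₂ n ≤ 2.7250 and n ≤ 6.612. The largest whole number is 6.

6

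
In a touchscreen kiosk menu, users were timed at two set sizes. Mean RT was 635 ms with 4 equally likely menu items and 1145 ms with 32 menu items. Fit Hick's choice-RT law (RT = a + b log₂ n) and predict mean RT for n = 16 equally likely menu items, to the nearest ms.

RT is linear in log₂ n, so two points fix the line:
  b = (1145 − 635) / (log₂ 32 − log₂ 4) = 510 / (5 − 2) = 170 ms/bit
  a = 635 − 170 × 2 = 295 ms
Then RT(16) = 295 + 170 × log₂ 16 = 295 + 170 × 4 ≈ 975.000 ms.

975 ms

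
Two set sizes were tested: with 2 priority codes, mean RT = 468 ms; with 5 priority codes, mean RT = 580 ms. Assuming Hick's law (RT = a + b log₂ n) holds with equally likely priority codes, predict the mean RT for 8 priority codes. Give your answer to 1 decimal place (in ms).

637.4 ms

Fit slope and intercept:
  b = (580 − 468) / (log₂ 5 − log₂ 2) = 112 / (2.3219 − 1) = 84.725 ms/bit
  a = 468 − 84.725 × 1 = 383.275 ms
Then RT(8) = 383.275 + 84.725 × log₂ 8 = 383.275 + 84.725 × 3 ≈ 637.449 ms.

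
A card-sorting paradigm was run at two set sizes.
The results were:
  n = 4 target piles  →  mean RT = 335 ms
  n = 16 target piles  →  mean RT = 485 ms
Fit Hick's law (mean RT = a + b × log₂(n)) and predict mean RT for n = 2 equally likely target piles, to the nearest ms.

With log₂ n on the abscissa the relation is linear; from the two conditions:
  b = (485 − 335) / (log₂ 16 − log₂ 4) = 150 / (4 − 2) = 75 ms/bit
  a = 335 − 75 × 2 = 185 ms
Then RT(2) = 185 + 75 × log₂ 2 = 185 + 75 × 1 ≈ 260.000 ms.

260 ms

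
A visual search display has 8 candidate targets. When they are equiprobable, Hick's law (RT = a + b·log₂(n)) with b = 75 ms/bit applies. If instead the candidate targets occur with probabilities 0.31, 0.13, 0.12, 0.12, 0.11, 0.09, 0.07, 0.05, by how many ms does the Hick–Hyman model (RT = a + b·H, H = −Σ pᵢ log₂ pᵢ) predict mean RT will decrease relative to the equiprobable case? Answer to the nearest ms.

16 ms

Equiprobable entropy H₀ = log₂ 8 = 3.0000 bits.
Skewed entropy H = −Σ pᵢ log₂ pᵢ = 2.7882 bits.
ΔRT = b·(H₀ − H) = 75 × 0.2118 = 15.89 ms.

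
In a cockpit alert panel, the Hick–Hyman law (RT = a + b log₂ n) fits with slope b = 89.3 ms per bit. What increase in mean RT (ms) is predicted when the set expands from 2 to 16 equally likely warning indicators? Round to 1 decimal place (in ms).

267.9 ms

Only the slope matters, since a is common to both: ΔRT = b·log₂(n₂/n₁).
log₂(16) − log₂(2) = log₂(16/2) = log₂(8) = 3.
ΔRT = 89.3 × 3.0000 = 267.900 ms.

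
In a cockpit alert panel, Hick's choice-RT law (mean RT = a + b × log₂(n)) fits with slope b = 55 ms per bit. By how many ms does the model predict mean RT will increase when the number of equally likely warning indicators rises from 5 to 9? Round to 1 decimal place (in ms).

46.6 ms

The intercept a cancels: ΔRT = b·(log₂ n₂ − log₂ n₁) = b·log₂(n₂/n₁).
log₂(9) − log₂(5) = 3.1699 − 2.3219 = 0.8480.
ΔRT = 55 × 0.8480 = 46.640 ms.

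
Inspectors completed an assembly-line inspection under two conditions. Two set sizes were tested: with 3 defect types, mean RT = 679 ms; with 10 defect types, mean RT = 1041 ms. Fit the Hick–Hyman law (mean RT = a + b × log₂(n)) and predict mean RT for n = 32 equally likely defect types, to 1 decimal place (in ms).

1390.7 ms

Solve the two-equation system in a and b:
  b = (1041 − 679) / (log₂ 10 − log₂ 3) = 362 / (3.3219 − 1.5850) = 208.409 ms/bit
  a = 679 − 208.409 × 1.5850 = 348.679 ms
Then RT(32) = 348.679 + 208.409 × log₂ 32 = 348.679 + 208.409 × 5 ≈ 1390.726 ms.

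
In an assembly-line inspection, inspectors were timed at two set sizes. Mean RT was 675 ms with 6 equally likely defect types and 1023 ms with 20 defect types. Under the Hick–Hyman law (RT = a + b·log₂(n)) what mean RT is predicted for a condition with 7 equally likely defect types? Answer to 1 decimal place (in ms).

719.6 ms

With log₂ n on the abscissa the relation is linear; from the two conditions:
  b = (1023 − 675) / (log₂ 20 − log₂ 6) = 348 / (4.3219 − 2.5850) = 200.349 ms/bit
  a = 675 − 200.349 × 2.5850 = 157.104 ms
Then RT(7) = 157.104 + 200.349 × log₂ 7 = 157.104 + 200.349 × 2.8074 ≈ 719.556 ms.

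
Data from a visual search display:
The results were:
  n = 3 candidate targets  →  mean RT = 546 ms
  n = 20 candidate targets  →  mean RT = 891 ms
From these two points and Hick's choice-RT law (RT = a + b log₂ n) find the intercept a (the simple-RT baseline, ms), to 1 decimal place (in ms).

346.2 ms

The slope on a log₂ axis is (891 − 546) / (4.3219 − 1.5850) = 126.052 ms/bit.
a = RT₁ − b·log₂ n₁ = 546 − 126.052 × 1.5850 = 346.212 ms.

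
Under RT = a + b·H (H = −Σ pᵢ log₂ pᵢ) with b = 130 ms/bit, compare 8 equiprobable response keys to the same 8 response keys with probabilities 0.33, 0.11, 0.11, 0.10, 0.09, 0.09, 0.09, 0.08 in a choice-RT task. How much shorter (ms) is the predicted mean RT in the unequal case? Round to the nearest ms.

The RT saving is b·ΔH. Equiprobable H₀ = log₂(8) = 3.0000 bits; with the given probabilities H = 2.7901 bits.
b·(H₀ − H) = 130 × (3.0000 − 2.7901) = 27.29 ms.

27 ms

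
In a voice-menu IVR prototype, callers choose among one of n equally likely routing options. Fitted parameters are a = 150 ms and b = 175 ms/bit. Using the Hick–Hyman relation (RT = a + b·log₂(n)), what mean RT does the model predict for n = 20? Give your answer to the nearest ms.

906 ms

log₂(20) = 4.3219 bits, so RT = 150 + 175 × 4.3219 ≈ 906.337 ms.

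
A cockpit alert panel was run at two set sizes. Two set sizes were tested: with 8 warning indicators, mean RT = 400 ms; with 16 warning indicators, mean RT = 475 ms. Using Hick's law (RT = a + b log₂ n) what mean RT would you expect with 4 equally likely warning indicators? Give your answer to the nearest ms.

325 ms

Solve the two-equation system in a and b:
  b = (475 − 400) / (log₂ 16 − log₂ 8) = 75 / (4 − 3) = 75 ms/bit
  a = 400 − 75 × 3 = 175 ms
Then RT(4) = 175 + 75 × log₂ 4 = 175 + 75 × 2 ≈ 325.000 ms.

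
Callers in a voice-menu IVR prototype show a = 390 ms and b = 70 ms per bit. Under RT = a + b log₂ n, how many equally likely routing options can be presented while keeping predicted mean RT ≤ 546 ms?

4

Information budget: (546 − 390)/70 = 2.2286 bits, so n ≤ 2^2.2286 = 4.687 → at most 4.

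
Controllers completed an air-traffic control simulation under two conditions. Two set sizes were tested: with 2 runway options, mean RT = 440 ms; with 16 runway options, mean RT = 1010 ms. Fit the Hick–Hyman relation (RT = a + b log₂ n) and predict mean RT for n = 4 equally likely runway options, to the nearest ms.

Solve the two-equation system in a and b:
  b = (1010 − 440) / (log₂ 16 − log₂ 2) = 570 / (4 − 1) = 190 ms/bit
  a = 440 − 190 × 1 = 250 ms
Then RT(4) = 250 + 190 × log₂ 4 = 250 + 190 × 2 ≈ 630.000 ms.

630 ms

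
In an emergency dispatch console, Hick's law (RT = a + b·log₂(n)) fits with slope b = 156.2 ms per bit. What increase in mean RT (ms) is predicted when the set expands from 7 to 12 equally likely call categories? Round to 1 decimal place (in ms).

121.5 ms

ΔRT = (a + b log₂ n₂) − (a + b log₂ n₁) = b·(log₂ n₂ − log₂ n₁).
log₂(12) − log₂(7) = 3.5850 − 2.8074 = 0.7776.
ΔRT = 156.2 × 0.7776 = 121.462 ms.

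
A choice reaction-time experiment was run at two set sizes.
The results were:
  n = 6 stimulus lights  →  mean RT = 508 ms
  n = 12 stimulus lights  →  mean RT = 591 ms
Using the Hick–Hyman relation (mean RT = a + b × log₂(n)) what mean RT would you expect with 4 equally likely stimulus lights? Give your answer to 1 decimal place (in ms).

459.4 ms

Solve the two-equation system in a and b:
  b = (591 − 508) / (log₂ 12 − log₂ 6) = 83 / (3.5850 − 2.5850) = 83.000 ms/bit
  a = 508 − 83.000 × 2.5850 = 293.448 ms
Then RT(4) = 293.448 + 83.000 × log₂ 4 = 293.448 + 83.000 × 2 ≈ 459.448 ms.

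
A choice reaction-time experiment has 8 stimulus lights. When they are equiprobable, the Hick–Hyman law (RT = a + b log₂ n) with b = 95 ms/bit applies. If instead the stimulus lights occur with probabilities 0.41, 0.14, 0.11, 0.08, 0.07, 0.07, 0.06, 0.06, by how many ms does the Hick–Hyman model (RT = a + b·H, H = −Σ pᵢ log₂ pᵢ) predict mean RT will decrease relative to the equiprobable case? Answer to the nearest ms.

39 ms

Equiprobable entropy H₀ = log₂ 8 = 3.0000 bits.
Skewed entropy H = −Σ pᵢ log₂ pᵢ = 2.5905 bits.
ΔRT = b·(H₀ − H) = 95 × 0.4095 = 38.91 ms.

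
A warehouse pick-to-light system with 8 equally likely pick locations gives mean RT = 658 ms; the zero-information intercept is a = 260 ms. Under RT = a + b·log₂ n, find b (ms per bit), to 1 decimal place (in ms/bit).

b = (658 − 260) / log₂(8) = 398 / 3 = 132.667 ms/bit.

132.7 ms/bit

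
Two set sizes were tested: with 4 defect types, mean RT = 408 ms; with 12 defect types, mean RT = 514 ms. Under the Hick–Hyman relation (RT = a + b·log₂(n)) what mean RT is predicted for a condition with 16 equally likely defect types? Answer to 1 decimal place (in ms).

541.8 ms

Solve the two-equation system in a and b:
  b = (514 − 408) / (log₂ 12 − log₂ 4) = 106 / (3.5850 − 2) = 66.879 ms/bit
  a = 408 − 66.879 × 2 = 274.243 ms
Then RT(16) = 274.243 + 66.879 × log₂ 16 = 274.243 + 66.879 × 4 ≈ 541.757 ms.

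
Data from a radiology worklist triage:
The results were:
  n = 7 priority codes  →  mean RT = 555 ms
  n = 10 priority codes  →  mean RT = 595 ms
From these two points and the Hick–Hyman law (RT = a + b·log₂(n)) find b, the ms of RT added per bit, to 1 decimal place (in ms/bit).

b = (RT₂ − RT₁)/(log₂ n₂ − log₂ n₁) = (595 − 555)/(3.3219 − 2.8074) = 77.734 ms/bit.

77.7 ms/bit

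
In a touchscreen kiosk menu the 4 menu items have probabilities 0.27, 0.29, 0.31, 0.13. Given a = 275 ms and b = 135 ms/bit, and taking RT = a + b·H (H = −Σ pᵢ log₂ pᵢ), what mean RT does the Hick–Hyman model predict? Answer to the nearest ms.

536 ms

H = 0.27·log₂(1/0.27) + 0.29·log₂(1/0.29) + 0.31·log₂(1/0.31) + 0.13·log₂(1/0.13) = 1.9344 bits.
RT = 275 + 135 × 1.9344 = 536.14 ms.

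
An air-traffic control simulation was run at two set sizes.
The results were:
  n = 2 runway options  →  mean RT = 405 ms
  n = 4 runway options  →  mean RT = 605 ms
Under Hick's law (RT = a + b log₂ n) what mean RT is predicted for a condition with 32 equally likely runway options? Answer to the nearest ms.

With log₂ n on the abscissa the relation is linear; from the two conditions:
  b = (605 − 405) / (log₂ 4 − log₂ 2) = 200 / (2 − 1) = 200 ms/bit
  a = 405 − 200 × 1 = 205 ms
Then RT(32) = 205 + 200 × log₂ 32 = 205 + 200 × 5 ≈ 1205.000 ms.

1205 ms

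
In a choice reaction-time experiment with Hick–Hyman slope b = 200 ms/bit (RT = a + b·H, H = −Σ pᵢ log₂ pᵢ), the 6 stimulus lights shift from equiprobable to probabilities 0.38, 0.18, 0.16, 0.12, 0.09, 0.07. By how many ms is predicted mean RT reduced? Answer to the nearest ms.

The RT saving is b·ΔH. Equiprobable H₀ = log₂(6) = 2.5850 bits; with the given probabilities H = 2.3471 bits.
b·(H₀ − H) = 200 × (2.5850 − 2.3471) = 47.58 ms.

48 ms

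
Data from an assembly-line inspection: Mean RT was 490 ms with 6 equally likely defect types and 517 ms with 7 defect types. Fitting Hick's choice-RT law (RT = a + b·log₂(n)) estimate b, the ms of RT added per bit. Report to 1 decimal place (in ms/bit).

121.4 ms/bit

b = (RT₂ − RT₁)/(log₂ n₂ − log₂ n₁) = (517 − 490)/(2.8074 − 2.5850) = 121.407 ms/bit.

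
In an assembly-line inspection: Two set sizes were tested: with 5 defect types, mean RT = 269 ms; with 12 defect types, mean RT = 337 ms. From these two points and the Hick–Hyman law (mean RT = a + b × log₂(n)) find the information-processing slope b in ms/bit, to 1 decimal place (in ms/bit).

b = (RT₂ − RT₁)/(log₂ n₂ − log₂ n₁) = (337 − 269)/(3.5850 − 2.3219) = 53.839 ms/bit.

53.8 ms/bit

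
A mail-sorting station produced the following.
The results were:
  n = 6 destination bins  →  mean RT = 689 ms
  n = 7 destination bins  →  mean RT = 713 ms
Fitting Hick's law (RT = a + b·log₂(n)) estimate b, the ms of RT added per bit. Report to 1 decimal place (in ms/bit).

b = (RT₂ − RT₁)/(log₂ n₂ − log₂ n₁) = (713 − 689)/(2.8074 − 2.5850) = 107.917 ms/bit.

107.9 ms/bit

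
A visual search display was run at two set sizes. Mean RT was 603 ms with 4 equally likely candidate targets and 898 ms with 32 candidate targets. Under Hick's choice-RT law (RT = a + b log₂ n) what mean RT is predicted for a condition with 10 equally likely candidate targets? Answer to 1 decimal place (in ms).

733.0 ms

With log₂ n on the abscissa the relation is linear; from the two conditions:
  b = (898 − 603) / (log₂ 32 − log₂ 4) = 295 / (5 − 2) = 98.333 ms/bit
  a = 603 − 98.333 × 2 = 406.333 ms
Then RT(10) = 406.333 + 98.333 × log₂ 10 = 406.333 + 98.333 × 3.3219 ≈ 732.990 ms.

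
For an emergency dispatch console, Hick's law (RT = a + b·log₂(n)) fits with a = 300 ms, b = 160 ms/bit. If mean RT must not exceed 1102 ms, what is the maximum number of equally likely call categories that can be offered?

Information budget: (1102 − 300)/160 = 5.0125 bits, so n ≤ 2^5.0125 = 32.278 → at most 32.

32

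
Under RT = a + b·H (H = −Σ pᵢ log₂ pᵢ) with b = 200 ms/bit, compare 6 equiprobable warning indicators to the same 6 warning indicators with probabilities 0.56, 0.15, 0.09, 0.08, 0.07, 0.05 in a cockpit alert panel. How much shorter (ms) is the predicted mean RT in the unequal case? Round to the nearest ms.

123 ms

The RT saving is b·ΔH. Equiprobable H₀ = log₂(6) = 2.5850 bits; with the given probabilities H = 1.9678 bits.
b·(H₀ − H) = 200 × (2.5850 − 1.9678) = 123.43 ms.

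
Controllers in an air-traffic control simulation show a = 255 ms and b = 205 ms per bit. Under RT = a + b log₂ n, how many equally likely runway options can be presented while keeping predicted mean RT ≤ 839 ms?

205·log₂ n ≤ 839 − 255 = 584, giving log₂ n ≤ 2.8488 and n ≤ 7.204. The largest whole number is 7.

7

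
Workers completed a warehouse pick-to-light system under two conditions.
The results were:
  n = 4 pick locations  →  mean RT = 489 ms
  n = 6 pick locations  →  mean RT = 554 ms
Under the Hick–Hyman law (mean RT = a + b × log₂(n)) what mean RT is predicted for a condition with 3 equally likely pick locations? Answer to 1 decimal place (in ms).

RT is linear in log₂ n, so two points fix the line:
  b = (554 − 489) / (log₂ 6 − log₂ 4) = 65 / (2.5850 − 2) = 111.118 ms/bit
  a = 489 − 111.118 × 2 = 266.764 ms
Then RT(3) = 266.764 + 111.118 × log₂ 3 = 266.764 + 111.118 × 1.5850 ≈ 442.882 ms.

442.9 ms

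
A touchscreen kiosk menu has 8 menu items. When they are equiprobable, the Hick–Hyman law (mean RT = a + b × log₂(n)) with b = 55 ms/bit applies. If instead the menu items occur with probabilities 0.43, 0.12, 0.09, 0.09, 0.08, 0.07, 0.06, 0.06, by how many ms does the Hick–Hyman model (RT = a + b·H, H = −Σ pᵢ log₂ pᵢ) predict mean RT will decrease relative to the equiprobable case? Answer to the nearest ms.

The RT saving is b·ΔH. Equiprobable H₀ = log₂(8) = 3.0000 bits; with the given probabilities H = 2.5631 bits.
b·(H₀ − H) = 55 × (3.0000 − 2.5631) = 24.03 ms.

24 ms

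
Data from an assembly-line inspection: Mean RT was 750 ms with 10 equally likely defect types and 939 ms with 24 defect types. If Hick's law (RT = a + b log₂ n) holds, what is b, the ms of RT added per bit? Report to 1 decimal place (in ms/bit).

149.6 ms/bit

Slope: b = (939 − 750) / (log₂ 24 − log₂ 10) = 189/1.2630 = 149.640 ms/bit.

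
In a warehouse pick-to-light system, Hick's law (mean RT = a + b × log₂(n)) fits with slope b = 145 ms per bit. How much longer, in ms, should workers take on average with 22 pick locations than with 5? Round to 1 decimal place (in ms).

309.9 ms

The intercept a cancels: ΔRT = b·(log₂ n₂ − log₂ n₁) = b·log₂(n₂/n₁).
log₂(22) − log₂(5) = 4.4594 − 2.3219 = 2.1375.
ΔRT = 145 × 2.1375 = 309.938 ms.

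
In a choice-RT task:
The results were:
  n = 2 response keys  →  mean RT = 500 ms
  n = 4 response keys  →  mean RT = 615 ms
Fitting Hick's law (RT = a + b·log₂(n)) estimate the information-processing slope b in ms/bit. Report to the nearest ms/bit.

115 ms/bit

b = (RT₂ − RT₁)/(log₂ n₂ − log₂ n₁) = (615 − 500)/(2 − 1) = 115 ms/bit.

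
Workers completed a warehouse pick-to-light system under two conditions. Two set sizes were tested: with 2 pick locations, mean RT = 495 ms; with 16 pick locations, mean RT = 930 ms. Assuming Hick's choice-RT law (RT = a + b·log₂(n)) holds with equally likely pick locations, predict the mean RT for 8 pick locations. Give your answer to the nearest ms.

785 ms

Solve the two-equation system in a and b:
  b = (930 − 495) / (log₂ 16 − log₂ 2) = 435 / (4 − 1) = 145 ms/bit
  a = 495 − 145 × 1 = 350 ms
Then RT(8) = 350 + 145 × log₂ 8 = 350 + 145 × 3 ≈ 785.000 ms.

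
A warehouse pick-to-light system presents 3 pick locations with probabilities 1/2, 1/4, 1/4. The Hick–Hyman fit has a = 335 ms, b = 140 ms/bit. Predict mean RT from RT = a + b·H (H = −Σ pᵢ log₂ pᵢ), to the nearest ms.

545 ms

H = −Σ pᵢ log₂ pᵢ = 0.5·1 + 0.25·2 + 0.25·2 = 1.500 bits.
RT = 335 + 140 × 1.500 = 545.00 ms.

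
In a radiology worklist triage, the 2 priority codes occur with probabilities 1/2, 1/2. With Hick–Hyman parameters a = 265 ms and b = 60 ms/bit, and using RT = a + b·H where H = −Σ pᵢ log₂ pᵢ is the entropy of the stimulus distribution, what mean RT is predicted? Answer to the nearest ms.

325 ms

H = −Σ pᵢ log₂ pᵢ = 0.5·1 + 0.5·1 = 1.000 bits.
RT = 265 + 60 × 1.000 = 325.00 ms.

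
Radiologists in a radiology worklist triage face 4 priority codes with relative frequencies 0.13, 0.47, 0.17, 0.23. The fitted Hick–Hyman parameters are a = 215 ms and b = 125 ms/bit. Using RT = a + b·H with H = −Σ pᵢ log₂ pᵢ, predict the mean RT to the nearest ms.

H = 0.13·log₂(1/0.13) + 0.47·log₂(1/0.47) + 0.17·log₂(1/0.17) + 0.23·log₂(1/0.23) = 1.8169 bits.
RT = 215 + 125 × 1.8169 = 442.11 ms.

442 ms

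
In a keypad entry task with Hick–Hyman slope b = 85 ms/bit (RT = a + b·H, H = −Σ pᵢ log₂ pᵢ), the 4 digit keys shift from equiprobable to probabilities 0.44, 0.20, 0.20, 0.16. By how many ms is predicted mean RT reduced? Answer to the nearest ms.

The RT saving is b·ΔH. Equiprobable H₀ = log₂(4) = 2.0000 bits; with the given probabilities H = 1.8729 bits.
b·(H₀ − H) = 85 × (2.0000 − 1.8729) = 10.80 ms.

11 ms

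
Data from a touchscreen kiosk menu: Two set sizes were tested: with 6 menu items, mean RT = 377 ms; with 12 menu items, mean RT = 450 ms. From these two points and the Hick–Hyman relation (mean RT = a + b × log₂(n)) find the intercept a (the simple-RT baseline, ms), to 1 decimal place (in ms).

188.3 ms

Slope: b = (450 − 377) / (log₂ 12 − log₂ 6) = 73/1.0000 = 73.000 ms/bit.
Intercept: a = 377 − 73.000·log₂(6) = 188.298 ms.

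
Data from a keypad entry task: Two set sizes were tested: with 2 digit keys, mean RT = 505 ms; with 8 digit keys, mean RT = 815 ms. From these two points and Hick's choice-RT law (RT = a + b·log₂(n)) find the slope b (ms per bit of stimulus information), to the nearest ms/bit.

The slope on a log₂ axis is (815 − 505) / (3 − 1) = 155 ms/bit.

155 ms/bit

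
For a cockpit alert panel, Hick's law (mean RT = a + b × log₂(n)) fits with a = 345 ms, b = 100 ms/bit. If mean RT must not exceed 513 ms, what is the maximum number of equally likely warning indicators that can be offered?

3

100·log₂ n ≤ 513 − 345 = 168, giving log₂ n ≤ 1.6800 and n ≤ 3.204. The largest whole number is 3.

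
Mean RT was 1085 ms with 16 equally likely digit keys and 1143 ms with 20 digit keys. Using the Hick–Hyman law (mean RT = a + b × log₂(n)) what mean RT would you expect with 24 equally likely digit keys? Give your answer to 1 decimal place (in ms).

Fit slope and intercept:
  b = (1143 − 1085) / (log₂ 20 − log₂ 16) = 58 / (4.3219 − 4) = 180.164 ms/bit
  a = 1085 − 180.164 × 4 = 364.342 ms
Then RT(24) = 364.342 + 180.164 × log₂ 24 = 364.342 + 180.164 × 4.5850 ≈ 1190.389 ms.

1190.4 ms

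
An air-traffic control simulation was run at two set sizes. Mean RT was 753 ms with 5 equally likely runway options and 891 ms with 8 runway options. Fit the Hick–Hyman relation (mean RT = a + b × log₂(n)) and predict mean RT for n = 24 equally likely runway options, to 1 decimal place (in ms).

RT is linear in log₂ n, so two points fix the line:
  b = (891 − 753) / (log₂ 8 − log₂ 5) = 138 / (3 − 2.3219) = 203.518 ms/bit
  a = 753 − 203.518 × 2.3219 = 280.445 ms
Then RT(24) = 280.445 + 203.518 × log₂ 24 = 280.445 + 203.518 × 4.5850 ≈ 1213.569 ms.

1213.6 ms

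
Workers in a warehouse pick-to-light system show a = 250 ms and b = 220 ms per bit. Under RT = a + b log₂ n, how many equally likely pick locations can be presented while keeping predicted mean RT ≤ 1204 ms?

20

220·log₂ n ≤ 1204 − 250 = 954, giving log₂ n ≤ 4.3364 and n ≤ 20.201. The largest whole number is 20.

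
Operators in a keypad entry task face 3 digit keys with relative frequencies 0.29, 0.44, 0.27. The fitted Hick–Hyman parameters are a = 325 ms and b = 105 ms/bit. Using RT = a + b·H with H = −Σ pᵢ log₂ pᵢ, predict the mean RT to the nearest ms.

488 ms

Entropy contributions −pᵢ log₂ pᵢ: 0.5179, 0.5211, 0.5100; sum H = 1.5491 bits.
RT = a + bH = 325 + 105·1.5491 = 487.65 ms.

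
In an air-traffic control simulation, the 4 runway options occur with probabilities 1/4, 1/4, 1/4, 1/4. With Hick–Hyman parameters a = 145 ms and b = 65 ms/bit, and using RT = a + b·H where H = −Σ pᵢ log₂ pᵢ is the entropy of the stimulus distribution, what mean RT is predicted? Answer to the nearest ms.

275 ms

Each term −pᵢ log₂ pᵢ: 0.25·2 + 0.25·2 + 0.25·2 + 0.25·2; summed, H = 2.000 bits.
Mean RT = a + bH = 145 + 65·2.000 = 275.00 ms.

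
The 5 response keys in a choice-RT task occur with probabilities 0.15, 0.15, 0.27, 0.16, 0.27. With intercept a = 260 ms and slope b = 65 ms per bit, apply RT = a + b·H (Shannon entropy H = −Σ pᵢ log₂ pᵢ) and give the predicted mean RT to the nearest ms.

407 ms

H = 0.15·log₂(1/0.15) + 0.15·log₂(1/0.15) + 0.27·log₂(1/0.27) + 0.16·log₂(1/0.16) + 0.27·log₂(1/0.27) = 2.2641 bits.
RT = 260 + 65 × 2.2641 = 407.17 ms.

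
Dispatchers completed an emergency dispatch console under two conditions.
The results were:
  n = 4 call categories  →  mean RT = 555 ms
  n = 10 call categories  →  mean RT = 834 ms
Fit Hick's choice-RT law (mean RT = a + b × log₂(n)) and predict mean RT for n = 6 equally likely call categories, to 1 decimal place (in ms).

With log₂ n on the abscissa the relation is linear; from the two conditions:
  b = (834 − 555) / (log₂ 10 − log₂ 4) = 279 / (3.3219 − 2) = 211.055 ms/bit
  a = 555 − 211.055 × 2 = 132.889 ms
Then RT(6) = 132.889 + 211.055 × log₂ 6 = 132.889 + 211.055 × 2.5850 ≈ 678.459 ms.

678.5 ms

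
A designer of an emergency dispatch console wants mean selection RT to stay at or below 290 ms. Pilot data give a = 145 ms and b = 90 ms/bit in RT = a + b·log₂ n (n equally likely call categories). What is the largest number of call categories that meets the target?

3

Set 145 + 90·log₂ n ≤ 290 → log₂ n ≤ (290 − 145)/90 = 1.6111.
So n ≤ 2^1.6111 = 3.055; the largest integer n is 3.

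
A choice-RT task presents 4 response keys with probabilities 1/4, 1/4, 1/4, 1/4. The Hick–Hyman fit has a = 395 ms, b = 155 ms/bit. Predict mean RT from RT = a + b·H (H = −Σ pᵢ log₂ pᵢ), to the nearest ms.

H = −Σ pᵢ log₂ pᵢ = 0.25·2 + 0.25·2 + 0.25·2 + 0.25·2 = 2.000 bits.
RT = 395 + 155 × 2.000 = 705.00 ms.

705 ms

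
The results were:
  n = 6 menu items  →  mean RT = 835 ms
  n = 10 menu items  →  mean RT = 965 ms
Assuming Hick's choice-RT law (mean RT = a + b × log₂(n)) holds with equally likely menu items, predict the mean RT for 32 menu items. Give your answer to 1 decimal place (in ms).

1261.0 ms

RT is linear in log₂ n, so two points fix the line:
  b = (965 − 835) / (log₂ 10 − log₂ 6) = 130 / (3.3219 − 2.5850) = 176.399 ms/bit
  a = 835 − 176.399 × 2.5850 = 379.015 ms
Then RT(32) = 379.015 + 176.399 × log₂ 32 = 379.015 + 176.399 × 5 ≈ 1261.010 ms.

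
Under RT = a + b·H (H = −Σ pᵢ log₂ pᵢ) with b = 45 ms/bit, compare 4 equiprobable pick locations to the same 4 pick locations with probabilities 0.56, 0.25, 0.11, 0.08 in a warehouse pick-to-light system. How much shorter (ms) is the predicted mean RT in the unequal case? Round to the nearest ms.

Equiprobable entropy H₀ = log₂ 4 = 2.0000 bits.
Skewed entropy H = −Σ pᵢ log₂ pᵢ = 1.6102 bits.
ΔRT = b·(H₀ − H) = 45 × 0.3898 = 17.54 ms.

18 ms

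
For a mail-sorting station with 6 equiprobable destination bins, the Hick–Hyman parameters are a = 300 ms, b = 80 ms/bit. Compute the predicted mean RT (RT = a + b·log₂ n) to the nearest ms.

log₂(6) = 2.5850 bits, so RT = 300 + 80 × 2.5850 ≈ 506.797 ms.

507 ms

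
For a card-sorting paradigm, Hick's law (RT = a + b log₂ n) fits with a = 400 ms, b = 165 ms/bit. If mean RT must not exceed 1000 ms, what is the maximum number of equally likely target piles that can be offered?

165·log₂ n ≤ 1000 − 400 = 600, giving log₂ n ≤ 3.6364 and n ≤ 12.435. The largest whole number is 12.

12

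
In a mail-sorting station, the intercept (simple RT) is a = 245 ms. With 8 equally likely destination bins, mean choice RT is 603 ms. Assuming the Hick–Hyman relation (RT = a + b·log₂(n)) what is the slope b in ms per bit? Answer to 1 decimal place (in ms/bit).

119.3 ms/bit

log₂(8) = 3 bits.
b = (RT − a)/log₂ n = (603 − 245) / 3 = 119.333 ms/bit.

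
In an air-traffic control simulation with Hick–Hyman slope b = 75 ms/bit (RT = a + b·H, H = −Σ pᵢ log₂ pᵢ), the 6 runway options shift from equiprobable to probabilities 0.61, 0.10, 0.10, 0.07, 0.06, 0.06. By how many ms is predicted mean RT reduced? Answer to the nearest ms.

The RT saving is b·ΔH. Equiprobable H₀ = log₂(6) = 2.5850 bits; with the given probabilities H = 1.8550 bits.
b·(H₀ − H) = 75 × (2.5850 − 1.8550) = 54.75 ms.

55 ms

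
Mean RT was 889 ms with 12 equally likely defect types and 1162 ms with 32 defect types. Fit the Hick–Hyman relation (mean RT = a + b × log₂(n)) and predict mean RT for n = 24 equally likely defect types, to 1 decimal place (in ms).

1081.9 ms

Solve the two-equation system in a and b:
  b = (1162 − 889) / (log₂ 32 − log₂ 12) = 273 / (5 − 3.5850) = 192.928 ms/bit
  a = 889 − 192.928 × 3.5850 = 197.361 ms
Then RT(24) = 197.361 + 192.928 × log₂ 24 = 197.361 + 192.928 × 4.5850 ≈ 1081.928 ms.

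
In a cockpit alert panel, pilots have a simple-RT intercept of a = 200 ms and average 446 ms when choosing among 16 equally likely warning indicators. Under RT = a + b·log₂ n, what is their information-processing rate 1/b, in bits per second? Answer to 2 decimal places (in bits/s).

16.26 bits/s

Choice component = 446 − 200 = 246 ms over log₂(16) = 4 bits.
b = 246 / 4 = 61.500 ms/bit, so 1/b = 16.260 bits/s.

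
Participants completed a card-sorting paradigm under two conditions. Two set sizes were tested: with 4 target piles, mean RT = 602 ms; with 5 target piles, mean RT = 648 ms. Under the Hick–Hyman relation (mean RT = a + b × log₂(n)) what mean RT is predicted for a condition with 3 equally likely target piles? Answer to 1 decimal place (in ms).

Fit slope and intercept:
  b = (648 − 602) / (log₂ 5 − log₂ 4) = 46 / (2.3219 − 2) = 142.889 ms/bit
  a = 602 − 142.889 × 2 = 316.222 ms
Then RT(3) = 316.222 + 142.889 × log₂ 3 = 316.222 + 142.889 × 1.5850 ≈ 542.696 ms.

542.7 ms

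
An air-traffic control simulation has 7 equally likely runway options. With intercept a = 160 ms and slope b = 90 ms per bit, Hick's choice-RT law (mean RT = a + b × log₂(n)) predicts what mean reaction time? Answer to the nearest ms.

log₂(7) = 2.8074 bits, so RT = 160 + 90 × 2.8074 ≈ 412.662 ms.

413 ms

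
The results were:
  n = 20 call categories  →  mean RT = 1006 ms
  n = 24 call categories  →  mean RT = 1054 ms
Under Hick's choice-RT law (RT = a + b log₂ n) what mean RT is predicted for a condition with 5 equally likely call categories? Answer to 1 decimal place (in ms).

Fit slope and intercept:
  b = (1054 − 1006) / (log₂ 24 − log₂ 20) = 48 / (4.5850 − 4.3219) = 182.486 ms/bit
  a = 1006 − 182.486 × 4.3219 = 217.310 ms
Then RT(5) = 217.310 + 182.486 × log₂ 5 = 217.310 + 182.486 × 2.3219 ≈ 641.029 ms.

641.0 ms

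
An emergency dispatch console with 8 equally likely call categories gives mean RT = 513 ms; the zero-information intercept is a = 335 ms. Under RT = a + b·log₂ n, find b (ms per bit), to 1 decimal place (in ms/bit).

59.3 ms/bit

b = (513 − 335) / log₂(8) = 178 / 3 = 59.333 ms/bit.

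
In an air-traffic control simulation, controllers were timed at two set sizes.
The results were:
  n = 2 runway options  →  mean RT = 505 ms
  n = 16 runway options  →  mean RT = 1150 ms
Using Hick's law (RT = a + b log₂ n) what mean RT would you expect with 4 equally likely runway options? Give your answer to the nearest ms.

Solve the two-equation system in a and b:
  b = (1150 − 505) / (log₂ 16 − log₂ 2) = 645 / (4 − 1) = 215 ms/bit
  a = 505 − 215 × 1 = 290 ms
Then RT(4) = 290 + 215 × log₂ 4 = 290 + 215 × 2 ≈ 720.000 ms.

720 ms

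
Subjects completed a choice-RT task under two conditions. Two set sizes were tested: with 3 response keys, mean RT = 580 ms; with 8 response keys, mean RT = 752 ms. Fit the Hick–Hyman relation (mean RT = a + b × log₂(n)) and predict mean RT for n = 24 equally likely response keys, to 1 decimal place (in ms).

Fit slope and intercept:
  b = (752 − 580) / (log₂ 8 − log₂ 3) = 172 / (3 − 1.5850) = 121.552 ms/bit
  a = 580 − 121.552 × 1.5850 = 387.345 ms
Then RT(24) = 387.345 + 121.552 × log₂ 24 = 387.345 + 121.552 × 4.5850 ≈ 944.655 ms.

944.7 ms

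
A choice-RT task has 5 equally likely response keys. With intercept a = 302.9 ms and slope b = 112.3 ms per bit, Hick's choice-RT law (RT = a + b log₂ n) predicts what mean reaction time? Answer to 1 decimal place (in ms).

log₂(5) = 2.3219 bits, so RT = 302.9 + 112.3 × 2.3219 ≈ 563.653 ms.

563.7 ms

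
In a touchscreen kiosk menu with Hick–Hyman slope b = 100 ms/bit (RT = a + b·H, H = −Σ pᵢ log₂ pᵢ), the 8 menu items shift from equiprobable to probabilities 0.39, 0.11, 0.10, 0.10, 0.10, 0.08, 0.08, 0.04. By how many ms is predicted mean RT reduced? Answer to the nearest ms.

Equiprobable entropy H₀ = log₂ 8 = 3.0000 bits.
Skewed entropy H = −Σ pᵢ log₂ pᵢ = 2.6454 bits.
ΔRT = b·(H₀ − H) = 100 × 0.3546 = 35.46 ms.

35 ms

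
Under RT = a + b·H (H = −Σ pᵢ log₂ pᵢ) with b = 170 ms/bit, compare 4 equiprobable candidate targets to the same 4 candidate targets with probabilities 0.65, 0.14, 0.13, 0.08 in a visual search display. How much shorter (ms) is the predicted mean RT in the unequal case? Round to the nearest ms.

89 ms

The RT saving is b·ΔH. Equiprobable H₀ = log₂(4) = 2.0000 bits; with the given probabilities H = 1.4752 bits.
b·(H₀ − H) = 170 × (2.0000 − 1.4752) = 89.21 ms.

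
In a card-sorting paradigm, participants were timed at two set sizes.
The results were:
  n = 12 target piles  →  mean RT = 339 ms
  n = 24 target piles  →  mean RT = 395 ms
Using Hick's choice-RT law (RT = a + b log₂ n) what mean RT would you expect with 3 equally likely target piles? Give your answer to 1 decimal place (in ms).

RT is linear in log₂ n, so two points fix the line:
  b = (395 − 339) / (log₂ 24 − log₂ 12) = 56 / (4.5850 − 3.5850) = 56.000 ms/bit
  a = 339 − 56.000 × 3.5850 = 138.242 ms
Then RT(3) = 138.242 + 56.000 × log₂ 3 = 138.242 + 56.000 × 1.5850 ≈ 227.000 ms.

227.0 ms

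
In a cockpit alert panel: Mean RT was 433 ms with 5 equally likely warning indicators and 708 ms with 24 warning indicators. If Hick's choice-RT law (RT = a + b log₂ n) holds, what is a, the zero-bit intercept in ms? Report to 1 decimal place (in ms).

The slope on a log₂ axis is (708 − 433) / (4.5850 − 2.3219) = 121.518 ms/bit.
Intercept: a = 433 − 121.518·log₂(5) = 150.843 ms.

150.8 ms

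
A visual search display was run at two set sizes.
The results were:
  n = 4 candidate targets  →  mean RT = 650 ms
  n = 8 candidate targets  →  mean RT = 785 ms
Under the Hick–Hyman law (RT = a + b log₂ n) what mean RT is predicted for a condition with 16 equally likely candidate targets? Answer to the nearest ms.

920 ms

Solve the two-equation system in a and b:
  b = (785 − 650) / (log₂ 8 − log₂ 4) = 135 / (3 − 2) = 135 ms/bit
  a = 650 − 135 × 2 = 380 ms
Then RT(16) = 380 + 135 × log₂ 16 = 380 + 135 × 4 ≈ 920.000 ms.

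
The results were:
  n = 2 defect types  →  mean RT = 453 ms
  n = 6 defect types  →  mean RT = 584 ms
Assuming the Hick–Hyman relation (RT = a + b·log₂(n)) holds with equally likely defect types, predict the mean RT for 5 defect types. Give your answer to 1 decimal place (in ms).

562.3 ms

Solve the two-equation system in a and b:
  b = (584 − 453) / (log₂ 6 − log₂ 2) = 131 / (2.5850 − 1) = 82.652 ms/bit
  a = 453 − 82.652 × 1 = 370.348 ms
Then RT(5) = 370.348 + 82.652 × log₂ 5 = 370.348 + 82.652 × 2.3219 ≈ 562.260 ms.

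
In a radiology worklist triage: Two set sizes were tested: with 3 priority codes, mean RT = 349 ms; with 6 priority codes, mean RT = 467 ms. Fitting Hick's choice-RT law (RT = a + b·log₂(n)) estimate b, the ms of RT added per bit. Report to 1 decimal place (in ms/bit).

118.0 ms/bit

The slope on a log₂ axis is (467 − 349) / (2.5850 − 1.5850) = 118.000 ms/bit.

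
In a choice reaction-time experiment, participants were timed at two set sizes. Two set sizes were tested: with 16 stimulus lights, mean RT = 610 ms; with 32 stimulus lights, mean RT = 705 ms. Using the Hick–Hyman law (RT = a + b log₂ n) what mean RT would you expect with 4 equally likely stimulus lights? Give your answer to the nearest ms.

Fit slope and intercept:
  b = (705 − 610) / (log₂ 32 − log₂ 16) = 95 / (5 − 4) = 95 ms/bit
  a = 610 − 95 × 4 = 230 ms
Then RT(4) = 230 + 95 × log₂ 4 = 230 + 95 × 2 ≈ 420.000 ms.

420 ms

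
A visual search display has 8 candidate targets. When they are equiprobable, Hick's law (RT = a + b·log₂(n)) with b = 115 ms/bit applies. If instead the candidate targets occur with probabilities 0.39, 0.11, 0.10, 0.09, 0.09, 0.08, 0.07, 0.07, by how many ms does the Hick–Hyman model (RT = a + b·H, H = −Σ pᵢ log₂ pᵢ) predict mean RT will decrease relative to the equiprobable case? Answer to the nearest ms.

38 ms

The RT saving is b·ΔH. Equiprobable H₀ = log₂(8) = 3.0000 bits; with the given probabilities H = 2.6662 bits.
b·(H₀ − H) = 115 × (3.0000 − 2.6662) = 38.39 ms.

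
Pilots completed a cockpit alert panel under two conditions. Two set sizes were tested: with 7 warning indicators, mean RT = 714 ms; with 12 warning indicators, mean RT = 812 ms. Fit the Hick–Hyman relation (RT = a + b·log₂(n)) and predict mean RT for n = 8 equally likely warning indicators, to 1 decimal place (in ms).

738.3 ms

Solve the two-equation system in a and b:
  b = (812 − 714) / (log₂ 12 − log₂ 7) = 98 / (3.5850 − 2.8074) = 126.028 ms/bit
  a = 714 − 126.028 × 2.8074 = 360.196 ms
Then RT(8) = 360.196 + 126.028 × log₂ 8 = 360.196 + 126.028 × 3 ≈ 738.279 ms.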